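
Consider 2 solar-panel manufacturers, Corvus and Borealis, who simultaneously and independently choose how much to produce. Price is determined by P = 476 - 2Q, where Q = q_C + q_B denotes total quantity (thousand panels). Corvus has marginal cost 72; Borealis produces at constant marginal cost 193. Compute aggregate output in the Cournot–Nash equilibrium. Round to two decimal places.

114.50

Corvus's profit: π_C = (476 - 2Q)q_C - (72q_C). Setting ∂π_C/∂q_C = 0: 404 - 4q_C - 2(q_B) = 0.
Borealis's first-order condition: 283 - 4q_B - 2(q_C) = 0.
Best responses: q_C = (404 - 2q_B)/4, q_B = (283 - 2q_C)/4.
Substituting one into the other gives q_C = 175/2 and q_B = 27.
Total output Q = 175/2 + 27 = 229/2.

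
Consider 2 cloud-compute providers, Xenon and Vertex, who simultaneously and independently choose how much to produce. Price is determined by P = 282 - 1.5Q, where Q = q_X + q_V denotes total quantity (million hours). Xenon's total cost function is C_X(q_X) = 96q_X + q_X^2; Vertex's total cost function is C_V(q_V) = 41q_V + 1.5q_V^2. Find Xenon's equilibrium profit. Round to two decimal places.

Xenon's profit: π_X = (282 - 1.5Q)q_X - (96q_X + q_X²). Setting ∂π_X/∂q_X = 0: 186 - 5q_X - (3/2)(q_V) = 0.
Vertex's first-order condition: 241 - 6q_V - (3/2)(q_X) = 0.
Rearranging gives the reaction functions q_X = (186 - (3/2)q_V)/5 and q_V = (241 - (3/2)q_X)/6.
Solving the pair: q_X = 1006/37, q_V = 33.3694.
Price P = 282 - (3/2)·60.5586 = 191.1622.
Xenon's profit: 191.1622·(1006/37) - 96·(1006/37) - (1006/37)² = 1848.1300.

1848.13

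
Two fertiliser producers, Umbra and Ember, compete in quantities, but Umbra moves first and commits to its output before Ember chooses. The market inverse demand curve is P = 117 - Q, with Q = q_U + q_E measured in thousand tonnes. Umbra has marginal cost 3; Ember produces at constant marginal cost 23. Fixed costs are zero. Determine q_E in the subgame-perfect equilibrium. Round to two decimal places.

The follower Ember best-responds to any q_U: π_E = (117 - Q)q_E - 23q_E.
Setting the follower's marginal profit to zero, 94 - q_U - 2q_E = 0, i.e. q_E = (94 - q_U)/2.
Umbra substitutes q_E(q_U) into its own profit: π_U = q_U(117 - q_U - (94 - q_U)/2) - 3q_U = (70 - (1/2)q_U)q_U - 3q_U.
The leader's first-order condition 67 - q_U = 0 yields q_U = 67.
Then q_E = (94 - 67)/2 = 27/2.

13.50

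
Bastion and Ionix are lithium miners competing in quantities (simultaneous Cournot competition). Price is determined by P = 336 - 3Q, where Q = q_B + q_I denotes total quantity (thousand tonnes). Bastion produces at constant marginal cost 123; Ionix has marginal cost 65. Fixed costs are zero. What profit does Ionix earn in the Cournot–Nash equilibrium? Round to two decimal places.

4008.93

Bastion's profit: π_B = (336 - 3Q)q_B - (123q_B). Setting ∂π_B/∂q_B = 0: 213 - 6q_B - 3(q_I) = 0.
Ionix's profit: π_I = (336 - 3Q)q_I - (65q_I). Setting ∂π_I/∂q_I = 0: 271 - 6q_I - 3(q_B) = 0.
So q_B = (213 - 3q_I)/6 and q_I = (271 - 3q_B)/6.
Substituting one into the other gives q_B = 155/9 and q_I = 329/9.
Price P = 336 - 3·(484/9) = 524/3.
Ionix's profit: (524/3 - 65)·(329/9) = 4008.9259.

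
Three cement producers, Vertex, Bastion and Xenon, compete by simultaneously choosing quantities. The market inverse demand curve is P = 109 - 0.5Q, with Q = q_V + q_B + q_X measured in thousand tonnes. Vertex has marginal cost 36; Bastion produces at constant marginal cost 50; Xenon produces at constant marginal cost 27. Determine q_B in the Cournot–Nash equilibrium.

Vertex's profit: π_V = (109 - 0.5Q)q_V - (36q_V). Setting ∂π_V/∂q_V = 0: 73 - q_V - (1/2)(q_B + q_X) = 0.
Bastion's first-order condition: 59 - q_B - (1/2)(q_V + q_X) = 0.
Xenon's profit: π_X = (109 - 0.5Q)q_X - (27q_X). Setting ∂π_X/∂q_X = 0: 82 - q_X - (1/2)(q_V + q_B) = 0.
Summing all 3 equations gives 214 − 2Q = 0, hence Q = 107.
Back-substituting: q_V = (73 − 107/2)/(1/2) = 39, q_B = (59 − 107/2)/(1/2) = 11, q_X = (82 − 107/2)/(1/2) = 57.

11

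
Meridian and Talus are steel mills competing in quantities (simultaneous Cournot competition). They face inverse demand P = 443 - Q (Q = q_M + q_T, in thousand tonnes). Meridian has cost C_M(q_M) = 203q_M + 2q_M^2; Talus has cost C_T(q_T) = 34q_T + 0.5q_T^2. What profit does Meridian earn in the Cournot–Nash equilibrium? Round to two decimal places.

Meridian's profit: π_M = (443 - Q)q_M - (203q_M + 2q_M²). Setting ∂π_M/∂q_M = 0: 240 - 6q_M - (q_T) = 0.
Talus's first-order condition: 409 - 3q_T - (q_M) = 0.
Rearranging gives the reaction functions q_M = (240 - q_T)/6 and q_T = (409 - q_M)/3.
Solving the pair: q_M = 311/17, q_T = 130.2353.
Price P = 443 - 148.5294 = 294.4706.
Meridian's profit: 294.4706·(311/17) - 203·(311/17) - 2(311/17)² = 1004.0242.

1004.02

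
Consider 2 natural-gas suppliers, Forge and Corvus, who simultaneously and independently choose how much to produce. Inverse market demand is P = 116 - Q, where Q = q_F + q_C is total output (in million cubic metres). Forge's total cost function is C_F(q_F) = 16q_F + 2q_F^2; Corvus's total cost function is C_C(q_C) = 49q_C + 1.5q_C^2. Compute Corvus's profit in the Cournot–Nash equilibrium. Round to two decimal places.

Forge's profit: π_F = (116 - Q)q_F - (16q_F + 2q_F²). Setting ∂π_F/∂q_F = 0: 100 - 6q_F - (q_C) = 0.
Corvus's first-order condition: 67 - 5q_C - (q_F) = 0.
Rearranging gives the reaction functions q_F = (100 - q_C)/6 and q_C = (67 - q_F)/5.
Solving the pair: q_F = 433/29, q_C = 302/29.
Price P = 116 - 735/29 = 90.6552.
Corvus's profit: 90.6552·(302/29) - 49·(302/29) - (3/2)(302/29)² = 271.1177.

271.12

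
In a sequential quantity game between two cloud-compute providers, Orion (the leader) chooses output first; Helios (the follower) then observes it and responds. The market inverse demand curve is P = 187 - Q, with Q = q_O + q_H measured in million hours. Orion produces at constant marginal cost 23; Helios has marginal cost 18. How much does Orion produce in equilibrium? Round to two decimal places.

79.50

The follower Helios best-responds to any q_O: π_H = (187 - Q)q_H - 18q_H.
∂π_H/∂q_H = 169 - q_O - 2q_H = 0 gives the reaction function q_H = (169 - q_O)/2.
The leader anticipates this reaction. Substituting into P = 187 - Q gives P = 205/2 - (1/2)q_O, so π_O = (205/2 - (1/2)q_O)q_O - 23q_O.
Leader FOC: 159/2 - q_O = 0, so q_O = 159/2.
Then q_H = (169 - 159/2)/2 = 179/4.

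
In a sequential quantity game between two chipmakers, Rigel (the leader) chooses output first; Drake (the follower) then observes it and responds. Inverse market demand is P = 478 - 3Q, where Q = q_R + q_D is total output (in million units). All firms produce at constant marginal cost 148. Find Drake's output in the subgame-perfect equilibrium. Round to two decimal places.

The follower Drake best-responds to any q_R: π_D = (478 - 3Q)q_D - 148q_D.
Follower FOC: 330 - 3q_R - 6q_D = 0, so q_D(q_R) = (330 - 3q_R)/6.
Rigel substitutes q_D(q_R) into its own profit: π_R = q_R(478 - 3q_R - (330 - 3q_R)/2) - 148q_R = (313 - (3/2)q_R)q_R - 148q_R.
Maximising: ∂π_R/∂q_R = 165 - 3q_R = 0, giving q_R = 55.
Then q_D = (330 - 3·55)/6 = 55/2.

27.50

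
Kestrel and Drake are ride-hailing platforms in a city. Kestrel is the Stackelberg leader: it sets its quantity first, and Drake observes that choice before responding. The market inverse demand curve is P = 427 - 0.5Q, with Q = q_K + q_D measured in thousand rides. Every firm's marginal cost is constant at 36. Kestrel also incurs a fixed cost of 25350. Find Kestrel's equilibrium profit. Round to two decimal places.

Solve by backward induction. Given q_K, the follower Drake maximises π_D = (427 - (1/2)q_K - (1/2)q_D)q_D - 36q_D.
Follower FOC: 391 - (1/2)q_K - q_D = 0, so q_D(q_K) = (391 - (1/2)q_K).
Kestrel substitutes q_D(q_K) into its own profit: π_K = q_K(427 - (1/2)q_K - (391 - (1/2)q_K)/2) - 36q_K = (463/2 - (1/4)q_K)q_K - 36q_K.
The leader's first-order condition 391/2 - (1/2)q_K = 0 yields q_K = 391.
Then q_D = (391 - (1/2)·391) = 391/2.
Price P = 427 - (1/2)·(1173/2) = 535/4.
Kestrel's profit: (535/4 - 36)·391 - 25350 = 12870.2500.

12870.25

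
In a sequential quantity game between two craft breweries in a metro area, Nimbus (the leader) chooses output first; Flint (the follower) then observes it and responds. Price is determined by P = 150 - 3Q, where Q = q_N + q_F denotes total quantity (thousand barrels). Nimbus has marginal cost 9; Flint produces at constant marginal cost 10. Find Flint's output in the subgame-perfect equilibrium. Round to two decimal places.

The follower Flint best-responds to any q_N: π_F = (150 - 3Q)q_F - 10q_F.
Setting the follower's marginal profit to zero, 140 - 3q_N - 6q_F = 0, i.e. q_F = (140 - 3q_N)/6.
Nimbus substitutes q_F(q_N) into its own profit: π_N = q_N(150 - 3q_N - (140 - 3q_N)/2) - 9q_N = (80 - (3/2)q_N)q_N - 9q_N.
The leader's first-order condition 71 - 3q_N = 0 yields q_N = 71/3.
Then q_F = (140 - 3·(71/3))/6 = 23/2.

11.50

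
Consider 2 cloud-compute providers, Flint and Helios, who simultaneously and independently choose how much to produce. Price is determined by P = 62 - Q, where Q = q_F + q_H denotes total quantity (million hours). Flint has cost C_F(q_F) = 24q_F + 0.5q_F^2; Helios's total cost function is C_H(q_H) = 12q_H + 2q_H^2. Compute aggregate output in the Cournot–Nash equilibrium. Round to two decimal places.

Flint's profit: π_F = (62 - Q)q_F - (24q_F + (1/2)q_F²). Setting ∂π_F/∂q_F = 0: 38 - 3q_F - (q_H) = 0.
Helios's first-order condition: 50 - 6q_H - (q_F) = 0.
Rearranging gives the reaction functions q_F = (38 - q_H)/3 and q_H = (50 - q_F)/6.
Substituting one into the other gives q_F = 178/17 and q_H = 112/17.
Total output Q = 178/17 + 112/17 = 290/17.

17.06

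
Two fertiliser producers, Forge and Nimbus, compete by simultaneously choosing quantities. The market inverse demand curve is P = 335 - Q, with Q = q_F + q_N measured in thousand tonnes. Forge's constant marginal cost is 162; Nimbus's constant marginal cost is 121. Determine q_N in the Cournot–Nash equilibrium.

85

Forge's profit: π_F = (335 - Q)q_F - (162q_F). Setting ∂π_F/∂q_F = 0: 173 - 2q_F - (q_N) = 0.
Nimbus's profit: π_N = (335 - Q)q_N - (121q_N). Setting ∂π_N/∂q_N = 0: 214 - 2q_N - (q_F) = 0.
Rearranging gives the reaction functions q_F = (173 - q_N)/2 and q_N = (214 - q_F)/2.
Substituting one into the other gives q_F = 44 and q_N = 85.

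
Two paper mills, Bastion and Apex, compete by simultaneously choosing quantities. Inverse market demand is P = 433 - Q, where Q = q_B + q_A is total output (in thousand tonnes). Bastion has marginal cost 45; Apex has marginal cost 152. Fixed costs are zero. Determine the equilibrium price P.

Bastion's profit: π_B = (433 - Q)q_B - (45q_B). Setting ∂π_B/∂q_B = 0: 388 - 2q_B - (q_A) = 0.
Apex's profit: π_A = (433 - Q)q_A - (152q_A). Setting ∂π_A/∂q_A = 0: 281 - 2q_A - (q_B) = 0.
Rearranging gives the reaction functions q_B = (388 - q_A)/2 and q_A = (281 - q_B)/2.
Solving the pair: q_B = 165, q_A = 58.
Total output Q = 223, so price P = 433 - 223 = 210.

210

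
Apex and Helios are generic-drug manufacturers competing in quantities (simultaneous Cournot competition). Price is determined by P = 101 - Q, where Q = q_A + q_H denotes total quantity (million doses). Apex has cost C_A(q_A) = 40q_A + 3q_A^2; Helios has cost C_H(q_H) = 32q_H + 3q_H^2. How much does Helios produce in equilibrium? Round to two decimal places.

Apex's profit: π_A = (101 - Q)q_A - (40q_A + 3q_A²). Setting ∂π_A/∂q_A = 0: 61 - 8q_A - (q_H) = 0.
Helios's profit: π_H = (101 - Q)q_H - (32q_H + 3q_H²). Setting ∂π_H/∂q_H = 0: 69 - 8q_H - (q_A) = 0.
So q_A = (61 - q_H)/8 and q_H = (69 - q_A)/8.
Substituting one into the other gives q_A = 419/63 and q_H = 491/63.

7.79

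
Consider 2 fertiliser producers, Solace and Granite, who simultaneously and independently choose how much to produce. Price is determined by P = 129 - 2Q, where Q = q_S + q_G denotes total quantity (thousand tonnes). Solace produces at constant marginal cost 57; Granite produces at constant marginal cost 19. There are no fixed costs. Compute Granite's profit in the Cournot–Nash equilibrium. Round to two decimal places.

1216.89

Solace's profit: π_S = (129 - 2Q)q_S - (57q_S). Setting ∂π_S/∂q_S = 0: 72 - 4q_S - 2(q_G) = 0.
Granite's first-order condition: 110 - 4q_G - 2(q_S) = 0.
Rearranging gives the reaction functions q_S = (72 - 2q_G)/4 and q_G = (110 - 2q_S)/4.
Substituting one into the other gives q_S = 17/3 and q_G = 74/3.
Price P = 129 - 2·(91/3) = 205/3.
Granite's profit: (205/3 - 19)·(74/3) = 1216.8889.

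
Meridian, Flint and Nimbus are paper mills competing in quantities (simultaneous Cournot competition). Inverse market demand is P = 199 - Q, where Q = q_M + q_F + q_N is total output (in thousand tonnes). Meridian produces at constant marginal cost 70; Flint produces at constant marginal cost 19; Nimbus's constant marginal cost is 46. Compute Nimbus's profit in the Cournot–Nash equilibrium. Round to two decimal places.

Meridian's profit: π_M = (199 - Q)q_M - (70q_M). Setting ∂π_M/∂q_M = 0: 129 - 2q_M - (q_F + q_N) = 0.
Flint's first-order condition: 180 - 2q_F - (q_M + q_N) = 0.
Nimbus's profit: π_N = (199 - Q)q_N - (46q_N). Setting ∂π_N/∂q_N = 0: 153 - 2q_N - (q_M + q_F) = 0.
Adding the 3 first-order conditions: 462 − 4Q = 0, so Q = 231/2.
Back-substituting: q_M = (129 − 231/2) = 27/2, q_F = (180 − 231/2) = 129/2, q_N = (153 − 231/2) = 75/2.
Price P = 199 - 231/2 = 167/2.
Nimbus's profit: (167/2 - 46)·(75/2) = 1406.2500.

1406.25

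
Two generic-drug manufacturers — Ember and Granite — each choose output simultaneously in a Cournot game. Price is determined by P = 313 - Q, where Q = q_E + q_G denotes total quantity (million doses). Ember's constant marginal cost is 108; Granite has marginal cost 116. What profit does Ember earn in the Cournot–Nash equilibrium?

5041

Ember's profit: π_E = (313 - Q)q_E - (108q_E). Setting ∂π_E/∂q_E = 0: 205 - 2q_E - (q_G) = 0.
Granite's profit: π_G = (313 - Q)q_G - (116q_G). Setting ∂π_G/∂q_G = 0: 197 - 2q_G - (q_E) = 0.
So q_E = (205 - q_G)/2 and q_G = (197 - q_E)/2.
Substituting one into the other gives q_E = 71 and q_G = 63.
Price P = 313 - 134 = 179.
Ember's profit: (179 - 108)·71 = 5041.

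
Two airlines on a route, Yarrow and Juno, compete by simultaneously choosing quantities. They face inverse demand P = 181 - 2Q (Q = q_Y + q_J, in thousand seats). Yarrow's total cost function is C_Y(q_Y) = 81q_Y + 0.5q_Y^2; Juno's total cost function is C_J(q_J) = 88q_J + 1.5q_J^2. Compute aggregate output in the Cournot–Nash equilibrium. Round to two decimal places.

25.13

Yarrow's profit: π_Y = (181 - 2Q)q_Y - (81q_Y + (1/2)q_Y²). Setting ∂π_Y/∂q_Y = 0: 100 - 5q_Y - 2(q_J) = 0.
Juno's first-order condition: 93 - 7q_J - 2(q_Y) = 0.
Best responses: q_Y = (100 - 2q_J)/5, q_J = (93 - 2q_Y)/7.
Substituting one into the other gives q_Y = 514/31 and q_J = 265/31.
Total output Q = 514/31 + 265/31 = 779/31.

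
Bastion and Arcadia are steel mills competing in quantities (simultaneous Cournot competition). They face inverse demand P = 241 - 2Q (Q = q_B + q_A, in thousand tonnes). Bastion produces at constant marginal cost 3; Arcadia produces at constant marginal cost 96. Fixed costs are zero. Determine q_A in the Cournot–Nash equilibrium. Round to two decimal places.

8.67

Bastion's profit: π_B = (241 - 2Q)q_B - (3q_B). Setting ∂π_B/∂q_B = 0: 238 - 4q_B - 2(q_A) = 0.
Arcadia's first-order condition: 145 - 4q_A - 2(q_B) = 0.
Best responses: q_B = (238 - 2q_A)/4, q_A = (145 - 2q_B)/4.
Substituting one into the other gives q_B = 331/6 and q_A = 26/3.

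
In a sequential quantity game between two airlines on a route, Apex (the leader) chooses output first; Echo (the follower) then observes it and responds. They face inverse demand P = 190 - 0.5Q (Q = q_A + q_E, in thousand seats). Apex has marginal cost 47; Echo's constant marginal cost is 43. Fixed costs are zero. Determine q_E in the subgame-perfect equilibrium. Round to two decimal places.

77.50

Solve by backward induction. Given q_A, the follower Echo maximises π_E = (190 - (1/2)q_A - (1/2)q_E)q_E - 43q_E.
∂π_E/∂q_E = 147 - (1/2)q_A - q_E = 0 gives the reaction function q_E = (147 - (1/2)q_A).
The leader anticipates this reaction. Substituting into P = 190 - 0.5Q gives P = 233/2 - (1/4)q_A, so π_A = (233/2 - (1/4)q_A)q_A - 47q_A.
Leader FOC: 139/2 - (1/2)q_A = 0, so q_A = 139.
Then q_E = (147 - (1/2)·139) = 155/2.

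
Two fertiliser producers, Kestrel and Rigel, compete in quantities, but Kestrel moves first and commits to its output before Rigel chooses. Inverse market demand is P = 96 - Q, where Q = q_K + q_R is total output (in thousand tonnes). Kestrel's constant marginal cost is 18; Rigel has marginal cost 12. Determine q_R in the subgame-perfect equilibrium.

The follower Rigel best-responds to any q_K: π_R = (96 - Q)q_R - 12q_R.
Follower FOC: 84 - q_K - 2q_R = 0, so q_R(q_K) = (84 - q_K)/2.
Kestrel substitutes q_R(q_K) into its own profit: π_K = q_K(96 - q_K - (84 - q_K)/2) - 18q_K = (54 - (1/2)q_K)q_K - 18q_K.
Leader FOC: 36 - q_K = 0, so q_K = 36.
Then q_R = (84 - 36)/2 = 24.

24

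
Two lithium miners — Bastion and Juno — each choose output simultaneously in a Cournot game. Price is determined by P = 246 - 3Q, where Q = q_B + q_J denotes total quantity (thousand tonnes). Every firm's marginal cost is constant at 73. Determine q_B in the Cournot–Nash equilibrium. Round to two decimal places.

19.22

A representative firm's profit is π_i = q_i(246 - 3Q) - 73q_i.
Setting ∂π_i/∂q_i = 0 with rivals' quantities fixed: 173 - 6q_i - 3q_j = 0.
By symmetry each firm produces the same amount; substituting q_j = q_i yields q_i = 173/9.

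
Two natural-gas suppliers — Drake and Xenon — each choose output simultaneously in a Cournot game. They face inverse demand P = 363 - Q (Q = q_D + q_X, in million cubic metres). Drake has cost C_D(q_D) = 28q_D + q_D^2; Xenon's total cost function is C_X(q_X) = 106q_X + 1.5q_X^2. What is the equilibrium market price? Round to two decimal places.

251.89

Drake's profit: π_D = (363 - Q)q_D - (28q_D + q_D²). Setting ∂π_D/∂q_D = 0: 335 - 4q_D - (q_X) = 0.
Xenon's first-order condition: 257 - 5q_X - (q_D) = 0.
So q_D = (335 - q_X)/4 and q_X = (257 - q_D)/5.
Solving the pair: q_D = 1418/19, q_X = 693/19.
Total output Q = 111.1053, so price P = 363 - 111.1053 = 251.8947.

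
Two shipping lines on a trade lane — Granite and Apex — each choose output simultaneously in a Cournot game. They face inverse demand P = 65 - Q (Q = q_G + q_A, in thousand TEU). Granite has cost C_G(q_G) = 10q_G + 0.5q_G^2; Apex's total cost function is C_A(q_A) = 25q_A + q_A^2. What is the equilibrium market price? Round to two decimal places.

Granite's profit: π_G = (65 - Q)q_G - (10q_G + (1/2)q_G²). Setting ∂π_G/∂q_G = 0: 55 - 3q_G - (q_A) = 0.
Apex's first-order condition: 40 - 4q_A - (q_G) = 0.
Rearranging gives the reaction functions q_G = (55 - q_A)/3 and q_A = (40 - q_G)/4.
Solving the pair: q_G = 180/11, q_A = 65/11.
Total output Q = 245/11, so price P = 65 - 245/11 = 470/11.

42.73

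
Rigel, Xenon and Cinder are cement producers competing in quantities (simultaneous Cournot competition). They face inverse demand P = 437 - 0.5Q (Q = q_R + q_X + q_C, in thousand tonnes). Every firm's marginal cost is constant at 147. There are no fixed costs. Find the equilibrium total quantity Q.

435

Each firm earns π_i = (437 - 0.5Q)q_i - 147q_i.
First-order condition (treating rivals' output as given): 290 - q_i - (1/2)·Σ_{j≠i} q_j = 0.
With identical firms every q_j equals q_i, so Σ_{j≠i} q_j = 2q_i and 290 = 2q_i, giving q_i = 145.
Total output Q = 145 + 145 + 145 = 435.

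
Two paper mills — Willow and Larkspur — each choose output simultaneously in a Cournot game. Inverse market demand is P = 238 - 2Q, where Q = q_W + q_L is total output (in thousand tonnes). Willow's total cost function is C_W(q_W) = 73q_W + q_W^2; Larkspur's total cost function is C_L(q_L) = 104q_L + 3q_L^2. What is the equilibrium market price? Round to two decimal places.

Willow's profit: π_W = (238 - 2Q)q_W - (73q_W + q_W²). Setting ∂π_W/∂q_W = 0: 165 - 6q_W - 2(q_L) = 0.
Larkspur's first-order condition: 134 - 10q_L - 2(q_W) = 0.
So q_W = (165 - 2q_L)/6 and q_L = (134 - 2q_W)/10.
Substituting one into the other gives q_W = 691/28 and q_L = 237/28.
Total output Q = 232/7, so price P = 238 - 2·(232/7) = 1202/7.

171.71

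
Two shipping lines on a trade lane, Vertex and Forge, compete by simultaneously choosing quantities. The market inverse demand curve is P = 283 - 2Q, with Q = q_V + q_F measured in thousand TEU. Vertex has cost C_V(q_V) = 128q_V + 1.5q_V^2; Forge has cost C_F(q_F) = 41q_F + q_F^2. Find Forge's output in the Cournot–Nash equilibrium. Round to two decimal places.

36.42

Vertex's profit: π_V = (283 - 2Q)q_V - (128q_V + (3/2)q_V²). Setting ∂π_V/∂q_V = 0: 155 - 7q_V - 2(q_F) = 0.
Forge's profit: π_F = (283 - 2Q)q_F - (41q_F + q_F²). Setting ∂π_F/∂q_F = 0: 242 - 6q_F - 2(q_V) = 0.
So q_V = (155 - 2q_F)/7 and q_F = (242 - 2q_V)/6.
Solving the pair: q_V = 223/19, q_F = 692/19.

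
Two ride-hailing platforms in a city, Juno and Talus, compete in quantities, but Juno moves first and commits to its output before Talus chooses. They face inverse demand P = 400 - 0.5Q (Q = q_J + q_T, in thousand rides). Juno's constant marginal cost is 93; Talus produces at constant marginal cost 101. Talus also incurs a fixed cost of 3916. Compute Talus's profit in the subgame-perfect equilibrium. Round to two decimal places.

The follower Talus best-responds to any q_J: π_T = (400 - 0.5Q)q_T - 101q_T.
∂π_T/∂q_T = 299 - (1/2)q_J - q_T = 0 gives the reaction function q_T = (299 - (1/2)q_J).
Juno substitutes q_T(q_J) into its own profit: π_J = q_J(400 - (1/2)q_J - (299 - (1/2)q_J)/2) - 93q_J = (501/2 - (1/4)q_J)q_J - 93q_J.
The leader's first-order condition 315/2 - (1/2)q_J = 0 yields q_J = 315.
Then q_T = (299 - (1/2)·315) = 283/2.
Price P = 400 - (1/2)·(913/2) = 687/4.
Talus's profit: (687/4 - 101)·(283/2) - 3916 = 6095.1250.

6095.13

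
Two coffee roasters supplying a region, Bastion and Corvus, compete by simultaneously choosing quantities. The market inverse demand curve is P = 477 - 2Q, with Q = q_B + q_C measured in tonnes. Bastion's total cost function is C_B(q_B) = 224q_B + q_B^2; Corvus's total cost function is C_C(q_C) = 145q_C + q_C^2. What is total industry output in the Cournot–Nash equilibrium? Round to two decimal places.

73.13

Bastion's profit: π_B = (477 - 2Q)q_B - (224q_B + q_B²). Setting ∂π_B/∂q_B = 0: 253 - 6q_B - 2(q_C) = 0.
Corvus's profit: π_C = (477 - 2Q)q_C - (145q_C + q_C²). Setting ∂π_C/∂q_C = 0: 332 - 6q_C - 2(q_B) = 0.
Rearranging gives the reaction functions q_B = (253 - 2q_C)/6 and q_C = (332 - 2q_B)/6.
Substituting one into the other gives q_B = 427/16 and q_C = 743/16.
Total output Q = 427/16 + 743/16 = 585/8.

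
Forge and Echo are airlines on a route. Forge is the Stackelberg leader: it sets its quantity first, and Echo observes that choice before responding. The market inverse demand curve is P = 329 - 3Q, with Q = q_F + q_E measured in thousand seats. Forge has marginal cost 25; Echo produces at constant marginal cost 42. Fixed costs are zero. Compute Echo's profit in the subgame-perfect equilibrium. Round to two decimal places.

1333.52

The follower Echo best-responds to any q_F: π_E = (329 - 3Q)q_E - 42q_E.
Follower FOC: 287 - 3q_F - 6q_E = 0, so q_E(q_F) = (287 - 3q_F)/6.
Forge substitutes q_E(q_F) into its own profit: π_F = q_F(329 - 3q_F - (287 - 3q_F)/2) - 25q_F = (371/2 - (3/2)q_F)q_F - 25q_F.
The leader's first-order condition 321/2 - 3q_F = 0 yields q_F = 107/2.
Then q_E = (287 - 3·(107/2))/6 = 253/12.
Price P = 329 - 3·(895/12) = 421/4.
Echo's profit: (421/4 - 42)·(253/12) = 1333.5208.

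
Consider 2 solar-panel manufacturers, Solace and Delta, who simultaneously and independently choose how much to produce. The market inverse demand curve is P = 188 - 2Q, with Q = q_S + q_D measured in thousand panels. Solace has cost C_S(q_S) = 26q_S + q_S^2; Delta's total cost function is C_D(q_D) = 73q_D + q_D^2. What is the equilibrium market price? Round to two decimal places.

Solace's profit: π_S = (188 - 2Q)q_S - (26q_S + q_S²). Setting ∂π_S/∂q_S = 0: 162 - 6q_S - 2(q_D) = 0.
Delta's first-order condition: 115 - 6q_D - 2(q_S) = 0.
Best responses: q_S = (162 - 2q_D)/6, q_D = (115 - 2q_S)/6.
Solving the pair: q_S = 371/16, q_D = 183/16.
Total output Q = 277/8, so price P = 188 - 2·(277/8) = 475/4.

118.75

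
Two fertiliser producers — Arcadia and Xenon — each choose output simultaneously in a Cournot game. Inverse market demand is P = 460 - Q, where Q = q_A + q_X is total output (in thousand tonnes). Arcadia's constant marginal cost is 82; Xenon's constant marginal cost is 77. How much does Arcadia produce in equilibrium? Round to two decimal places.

124.33

Arcadia's profit: π_A = (460 - Q)q_A - (82q_A). Setting ∂π_A/∂q_A = 0: 378 - 2q_A - (q_X) = 0.
Xenon's profit: π_X = (460 - Q)q_X - (77q_X). Setting ∂π_X/∂q_X = 0: 383 - 2q_X - (q_A) = 0.
So q_A = (378 - q_X)/2 and q_X = (383 - q_A)/2.
Solving the pair: q_A = 373/3, q_X = 388/3.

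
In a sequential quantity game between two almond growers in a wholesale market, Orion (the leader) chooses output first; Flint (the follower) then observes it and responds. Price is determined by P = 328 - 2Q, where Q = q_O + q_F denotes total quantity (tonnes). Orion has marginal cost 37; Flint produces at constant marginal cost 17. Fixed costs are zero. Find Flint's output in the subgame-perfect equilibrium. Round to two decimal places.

43.88

The follower Flint best-responds to any q_O: π_F = (328 - 2Q)q_F - 17q_F.
Setting the follower's marginal profit to zero, 311 - 2q_O - 4q_F = 0, i.e. q_F = (311 - 2q_O)/4.
The leader anticipates this reaction. Substituting into P = 328 - 2Q gives P = 345/2 - q_O, so π_O = (345/2 - q_O)q_O - 37q_O.
Leader FOC: 271/2 - 2q_O = 0, so q_O = 271/4.
Then q_F = (311 - 2·(271/4))/4 = 351/8.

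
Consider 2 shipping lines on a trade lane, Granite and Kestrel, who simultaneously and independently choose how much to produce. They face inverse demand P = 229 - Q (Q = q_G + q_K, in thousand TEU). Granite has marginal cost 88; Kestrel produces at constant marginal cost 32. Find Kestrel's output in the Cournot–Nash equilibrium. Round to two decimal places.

Granite's profit: π_G = (229 - Q)q_G - (88q_G). Setting ∂π_G/∂q_G = 0: 141 - 2q_G - (q_K) = 0.
Kestrel's profit: π_K = (229 - Q)q_K - (32q_K). Setting ∂π_K/∂q_K = 0: 197 - 2q_K - (q_G) = 0.
Rearranging gives the reaction functions q_G = (141 - q_K)/2 and q_K = (197 - q_G)/2.
Solving the pair: q_G = 85/3, q_K = 253/3.

84.33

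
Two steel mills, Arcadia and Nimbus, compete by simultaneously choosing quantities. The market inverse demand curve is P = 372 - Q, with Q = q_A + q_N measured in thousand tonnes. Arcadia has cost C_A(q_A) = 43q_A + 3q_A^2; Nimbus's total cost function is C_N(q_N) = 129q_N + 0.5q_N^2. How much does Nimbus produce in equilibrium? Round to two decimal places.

70.22

Arcadia's profit: π_A = (372 - Q)q_A - (43q_A + 3q_A²). Setting ∂π_A/∂q_A = 0: 329 - 8q_A - (q_N) = 0.
Nimbus's first-order condition: 243 - 3q_N - (q_A) = 0.
So q_A = (329 - q_N)/8 and q_N = (243 - q_A)/3.
Solving the pair: q_A = 744/23, q_N = 1615/23.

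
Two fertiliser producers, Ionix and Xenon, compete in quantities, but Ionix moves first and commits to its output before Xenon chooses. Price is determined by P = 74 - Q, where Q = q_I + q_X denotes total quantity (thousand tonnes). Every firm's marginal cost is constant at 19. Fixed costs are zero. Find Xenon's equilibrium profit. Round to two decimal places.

The follower Xenon best-responds to any q_I: π_X = (74 - Q)q_X - 19q_X.
Setting the follower's marginal profit to zero, 55 - q_I - 2q_X = 0, i.e. q_X = (55 - q_I)/2.
The leader anticipates this reaction. Substituting into P = 74 - Q gives P = 93/2 - (1/2)q_I, so π_I = (93/2 - (1/2)q_I)q_I - 19q_I.
Maximising: ∂π_I/∂q_I = 55/2 - q_I = 0, giving q_I = 55/2.
Then q_X = (55 - 55/2)/2 = 55/4.
Price P = 74 - 165/4 = 131/4.
Xenon's profit: (131/4 - 19)·(55/4) = 189.0625.

189.06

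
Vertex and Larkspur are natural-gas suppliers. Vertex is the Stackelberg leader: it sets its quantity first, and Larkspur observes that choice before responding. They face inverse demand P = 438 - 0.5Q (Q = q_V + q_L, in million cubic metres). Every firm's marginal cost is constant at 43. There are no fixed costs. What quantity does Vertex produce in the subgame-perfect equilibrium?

395

Solve by backward induction. Given q_V, the follower Larkspur maximises π_L = (438 - (1/2)q_V - (1/2)q_L)q_L - 43q_L.
Follower FOC: 395 - (1/2)q_V - q_L = 0, so q_L(q_V) = (395 - (1/2)q_V).
Vertex substitutes q_L(q_V) into its own profit: π_V = q_V(438 - (1/2)q_V - (395 - (1/2)q_V)/2) - 43q_V = (481/2 - (1/4)q_V)q_V - 43q_V.
Maximising: ∂π_V/∂q_V = 395/2 - (1/2)q_V = 0, giving q_V = 395.
Then q_L = (395 - (1/2)·395) = 395/2.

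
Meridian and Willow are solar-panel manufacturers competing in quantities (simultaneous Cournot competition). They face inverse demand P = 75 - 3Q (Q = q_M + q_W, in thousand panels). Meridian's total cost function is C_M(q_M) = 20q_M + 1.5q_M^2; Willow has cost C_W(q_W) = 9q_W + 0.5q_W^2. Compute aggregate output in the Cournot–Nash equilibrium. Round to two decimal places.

11.41

Meridian's profit: π_M = (75 - 3Q)q_M - (20q_M + (3/2)q_M²). Setting ∂π_M/∂q_M = 0: 55 - 9q_M - 3(q_W) = 0.
Willow's first-order condition: 66 - 7q_W - 3(q_M) = 0.
Best responses: q_M = (55 - 3q_W)/9, q_W = (66 - 3q_M)/7.
Substituting one into the other gives q_M = 187/54 and q_W = 143/18.
Total output Q = 187/54 + 143/18 = 308/27.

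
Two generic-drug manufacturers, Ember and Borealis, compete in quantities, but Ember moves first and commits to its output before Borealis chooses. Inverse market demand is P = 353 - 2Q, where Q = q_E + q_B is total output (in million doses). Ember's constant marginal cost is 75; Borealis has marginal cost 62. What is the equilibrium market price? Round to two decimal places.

141.25

The follower Borealis best-responds to any q_E: π_B = (353 - 2Q)q_B - 62q_B.
∂π_B/∂q_B = 291 - 2q_E - 4q_B = 0 gives the reaction function q_B = (291 - 2q_E)/4.
Ember substitutes q_B(q_E) into its own profit: π_E = q_E(353 - 2q_E - (291 - 2q_E)/2) - 75q_E = (415/2 - q_E)q_E - 75q_E.
The leader's first-order condition 265/2 - 2q_E = 0 yields q_E = 265/4.
Then q_B = (291 - 2·(265/4))/4 = 317/8.
Total output Q = 847/8, so price P = 353 - 2·(847/8) = 565/4.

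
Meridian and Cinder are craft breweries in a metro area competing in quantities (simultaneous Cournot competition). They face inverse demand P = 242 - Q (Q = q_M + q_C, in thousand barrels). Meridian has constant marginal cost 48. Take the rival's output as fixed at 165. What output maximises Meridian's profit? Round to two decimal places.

With the rival's output fixed at 165, Meridian's profit is π_M = (242 - 165 - q_M)q_M - (48q_M) = (77 - q_M)q_M - (48q_M).
∂π_M/∂q_M = 29 - 2q_M = 0, so q_M = 29/2.

14.50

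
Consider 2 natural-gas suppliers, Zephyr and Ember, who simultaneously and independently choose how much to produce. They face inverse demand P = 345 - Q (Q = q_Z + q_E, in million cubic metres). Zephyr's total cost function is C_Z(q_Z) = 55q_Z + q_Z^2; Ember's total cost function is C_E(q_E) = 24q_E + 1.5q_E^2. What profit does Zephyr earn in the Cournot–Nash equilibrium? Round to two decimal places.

Zephyr's profit: π_Z = (345 - Q)q_Z - (55q_Z + q_Z²). Setting ∂π_Z/∂q_Z = 0: 290 - 4q_Z - (q_E) = 0.
Ember's profit: π_E = (345 - Q)q_E - (24q_E + (3/2)q_E²). Setting ∂π_E/∂q_E = 0: 321 - 5q_E - (q_Z) = 0.
Rearranging gives the reaction functions q_Z = (290 - q_E)/4 and q_E = (321 - q_Z)/5.
Solving the pair: q_Z = 1129/19, q_E = 994/19.
Price P = 345 - 111.7368 = 233.2632.
Zephyr's profit: 233.2632·(1129/19) - 55·(1129/19) - (1129/19)² = 7061.7230.

7061.72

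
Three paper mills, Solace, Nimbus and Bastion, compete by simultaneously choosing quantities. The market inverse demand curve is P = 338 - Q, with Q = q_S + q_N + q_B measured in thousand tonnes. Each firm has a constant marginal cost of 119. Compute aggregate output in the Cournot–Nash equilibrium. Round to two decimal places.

Each firm earns π_i = (338 - Q)q_i - 119q_i.
First-order condition (treating rivals' output as given): 219 - 2q_i - Σ_{j≠i} q_j = 0.
With identical firms every q_j equals q_i, so Σ_{j≠i} q_j = 2q_i and 219 = 4q_i, giving q_i = 219/4.
Total output Q = 219/4 + 219/4 + 219/4 = 657/4.

164.25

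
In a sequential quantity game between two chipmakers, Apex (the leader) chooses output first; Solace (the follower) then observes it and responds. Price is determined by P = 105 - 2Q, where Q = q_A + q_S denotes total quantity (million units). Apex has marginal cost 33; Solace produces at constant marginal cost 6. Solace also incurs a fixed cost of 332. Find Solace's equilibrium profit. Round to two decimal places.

399.53

The follower Solace best-responds to any q_A: π_S = (105 - 2Q)q_S - 6q_S.
Follower FOC: 99 - 2q_A - 4q_S = 0, so q_S(q_A) = (99 - 2q_A)/4.
The leader anticipates this reaction. Substituting into P = 105 - 2Q gives P = 111/2 - q_A, so π_A = (111/2 - q_A)q_A - 33q_A.
The leader's first-order condition 45/2 - 2q_A = 0 yields q_A = 45/4.
Then q_S = (99 - 2·(45/4))/4 = 153/8.
Price P = 105 - 2·(243/8) = 177/4.
Solace's profit: (177/4 - 6)·(153/8) - 332 = 399.5313.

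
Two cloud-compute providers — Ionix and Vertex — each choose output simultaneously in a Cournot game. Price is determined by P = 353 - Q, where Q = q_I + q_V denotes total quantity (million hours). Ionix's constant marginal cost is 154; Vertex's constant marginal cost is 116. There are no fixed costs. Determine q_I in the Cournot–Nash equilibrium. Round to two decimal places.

53.67

Ionix's profit: π_I = (353 - Q)q_I - (154q_I). Setting ∂π_I/∂q_I = 0: 199 - 2q_I - (q_V) = 0.
Vertex's first-order condition: 237 - 2q_V - (q_I) = 0.
Best responses: q_I = (199 - q_V)/2, q_V = (237 - q_I)/2.
Solving the pair: q_I = 161/3, q_V = 275/3.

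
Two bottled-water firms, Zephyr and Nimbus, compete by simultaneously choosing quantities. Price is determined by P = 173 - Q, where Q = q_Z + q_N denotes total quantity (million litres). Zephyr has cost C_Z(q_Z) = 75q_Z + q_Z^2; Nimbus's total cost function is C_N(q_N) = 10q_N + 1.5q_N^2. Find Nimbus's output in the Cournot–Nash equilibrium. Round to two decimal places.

29.16

Zephyr's profit: π_Z = (173 - Q)q_Z - (75q_Z + q_Z²). Setting ∂π_Z/∂q_Z = 0: 98 - 4q_Z - (q_N) = 0.
Nimbus's first-order condition: 163 - 5q_N - (q_Z) = 0.
Rearranging gives the reaction functions q_Z = (98 - q_N)/4 and q_N = (163 - q_Z)/5.
Substituting one into the other gives q_Z = 327/19 and q_N = 554/19.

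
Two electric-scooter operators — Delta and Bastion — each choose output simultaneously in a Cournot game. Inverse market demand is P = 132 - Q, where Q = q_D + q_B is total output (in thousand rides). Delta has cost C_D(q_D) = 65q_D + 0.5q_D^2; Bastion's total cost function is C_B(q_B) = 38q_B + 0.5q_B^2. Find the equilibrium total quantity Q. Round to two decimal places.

Delta's profit: π_D = (132 - Q)q_D - (65q_D + (1/2)q_D²). Setting ∂π_D/∂q_D = 0: 67 - 3q_D - (q_B) = 0.
Bastion's profit: π_B = (132 - Q)q_B - (38q_B + (1/2)q_B²). Setting ∂π_B/∂q_B = 0: 94 - 3q_B - (q_D) = 0.
Best responses: q_D = (67 - q_B)/3, q_B = (94 - q_D)/3.
Substituting one into the other gives q_D = 107/8 and q_B = 215/8.
Total output Q = 107/8 + 215/8 = 161/4.

40.25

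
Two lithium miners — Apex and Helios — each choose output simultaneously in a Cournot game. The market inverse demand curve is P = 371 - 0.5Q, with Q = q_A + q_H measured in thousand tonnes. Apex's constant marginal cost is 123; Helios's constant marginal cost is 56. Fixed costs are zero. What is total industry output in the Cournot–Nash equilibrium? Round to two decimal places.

Apex's profit: π_A = (371 - 0.5Q)q_A - (123q_A). Setting ∂π_A/∂q_A = 0: 248 - q_A - (1/2)(q_H) = 0.
Helios's first-order condition: 315 - q_H - (1/2)(q_A) = 0.
Rearranging gives the reaction functions q_A = (248 - (1/2)q_H) and q_H = (315 - (1/2)q_A).
Substituting one into the other gives q_A = 362/3 and q_H = 764/3.
Total output Q = 362/3 + 764/3 = 1126/3.

375.33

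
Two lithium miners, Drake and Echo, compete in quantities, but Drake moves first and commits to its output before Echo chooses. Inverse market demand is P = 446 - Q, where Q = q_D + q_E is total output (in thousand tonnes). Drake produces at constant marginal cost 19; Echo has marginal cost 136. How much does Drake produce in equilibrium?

Solve by backward induction. Given q_D, the follower Echo maximises π_E = (446 - q_D - q_E)q_E - 136q_E.
∂π_E/∂q_E = 310 - q_D - 2q_E = 0 gives the reaction function q_E = (310 - q_D)/2.
Drake substitutes q_E(q_D) into its own profit: π_D = q_D(446 - q_D - (310 - q_D)/2) - 19q_D = (291 - (1/2)q_D)q_D - 19q_D.
Leader FOC: 272 - q_D = 0, so q_D = 272.
Then q_E = (310 - 272)/2 = 19.

272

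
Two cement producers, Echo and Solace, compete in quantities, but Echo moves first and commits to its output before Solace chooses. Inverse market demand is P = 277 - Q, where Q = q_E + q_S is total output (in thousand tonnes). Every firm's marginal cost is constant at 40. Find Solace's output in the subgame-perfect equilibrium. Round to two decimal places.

Solve by backward induction. Given q_E, the follower Solace maximises π_S = (277 - q_E - q_S)q_S - 40q_S.
∂π_S/∂q_S = 237 - q_E - 2q_S = 0 gives the reaction function q_S = (237 - q_E)/2.
Echo substitutes q_S(q_E) into its own profit: π_E = q_E(277 - q_E - (237 - q_E)/2) - 40q_E = (317/2 - (1/2)q_E)q_E - 40q_E.
Leader FOC: 237/2 - q_E = 0, so q_E = 237/2.
Then q_S = (237 - 237/2)/2 = 237/4.

59.25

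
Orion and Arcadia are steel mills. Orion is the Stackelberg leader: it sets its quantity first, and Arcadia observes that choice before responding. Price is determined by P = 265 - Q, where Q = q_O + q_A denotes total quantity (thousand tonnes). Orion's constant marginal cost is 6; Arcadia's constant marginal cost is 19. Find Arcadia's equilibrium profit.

The follower Arcadia best-responds to any q_O: π_A = (265 - Q)q_A - 19q_A.
∂π_A/∂q_A = 246 - q_O - 2q_A = 0 gives the reaction function q_A = (246 - q_O)/2.
The leader anticipates this reaction. Substituting into P = 265 - Q gives P = 142 - (1/2)q_O, so π_O = (142 - (1/2)q_O)q_O - 6q_O.
Leader FOC: 136 - q_O = 0, so q_O = 136.
Then q_A = (246 - 136)/2 = 55.
Price P = 265 - 191 = 74.
Arcadia's profit: (74 - 19)·55 = 3025.

3025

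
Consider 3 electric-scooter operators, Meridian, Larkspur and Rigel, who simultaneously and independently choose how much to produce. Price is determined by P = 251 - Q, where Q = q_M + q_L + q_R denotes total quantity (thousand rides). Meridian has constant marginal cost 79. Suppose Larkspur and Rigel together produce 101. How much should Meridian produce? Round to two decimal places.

35.50

With rivals' combined output fixed at 101, Meridian's profit is π_M = (251 - 101 - q_M)q_M - (79q_M) = (150 - q_M)q_M - (79q_M).
∂π_M/∂q_M = 71 - 2q_M = 0, so q_M = 71/2.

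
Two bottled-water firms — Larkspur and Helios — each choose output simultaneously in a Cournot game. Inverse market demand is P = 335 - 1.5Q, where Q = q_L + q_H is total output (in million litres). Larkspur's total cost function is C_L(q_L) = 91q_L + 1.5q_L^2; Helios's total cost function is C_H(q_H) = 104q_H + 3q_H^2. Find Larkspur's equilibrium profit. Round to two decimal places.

Larkspur's profit: π_L = (335 - 1.5Q)q_L - (91q_L + (3/2)q_L²). Setting ∂π_L/∂q_L = 0: 244 - 6q_L - (3/2)(q_H) = 0.
Helios's profit: π_H = (335 - 1.5Q)q_H - (104q_H + 3q_H²). Setting ∂π_H/∂q_H = 0: 231 - 9q_H - (3/2)(q_L) = 0.
Rearranging gives the reaction functions q_L = (244 - (3/2)q_H)/6 and q_H = (231 - (3/2)q_L)/9.
Solving the pair: q_L = 822/23, q_H = 1360/69.
Price P = 335 - (3/2)·55.4493 = 251.8261.
Larkspur's profit: 251.8261·(822/23) - 91·(822/23) - (3/2)(822/23)² = 3831.8563.

3831.86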